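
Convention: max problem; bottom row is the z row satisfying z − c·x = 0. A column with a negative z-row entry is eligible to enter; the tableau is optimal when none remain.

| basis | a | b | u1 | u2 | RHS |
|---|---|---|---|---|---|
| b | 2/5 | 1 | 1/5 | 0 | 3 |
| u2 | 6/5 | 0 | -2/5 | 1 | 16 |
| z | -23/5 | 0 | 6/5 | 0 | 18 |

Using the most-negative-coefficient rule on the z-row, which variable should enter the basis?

Negative z-row entries: a: -23/5.
The most negative is -23/5 in column a, so a enters.

a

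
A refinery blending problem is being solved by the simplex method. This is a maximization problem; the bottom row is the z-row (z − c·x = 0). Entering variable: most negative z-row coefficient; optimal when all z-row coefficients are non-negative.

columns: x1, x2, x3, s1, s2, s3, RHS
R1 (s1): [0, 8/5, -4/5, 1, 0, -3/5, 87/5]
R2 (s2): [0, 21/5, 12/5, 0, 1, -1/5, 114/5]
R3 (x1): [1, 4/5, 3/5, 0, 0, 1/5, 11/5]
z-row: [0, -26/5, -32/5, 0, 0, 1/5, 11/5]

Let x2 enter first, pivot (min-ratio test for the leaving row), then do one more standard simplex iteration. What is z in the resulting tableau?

77/3

Ratio test on column x2 — row 1: (87/5)/(8/5) = 87/8; row 2: (114/5)/(21/5) = 38/7; row 3: (11/5)/(4/5) = 11/4. Minimum is 11/4 at row 3 (x1 leaves); pivot element 4/5.
Pivot on row 3; the z-row RHS becomes 11/5 − (-26/5)·(11/4) = 33/2.
Next entering variable (most negative z-row entry -5/2): x3.
Ratio test on column x3 — row 1: entry -2 ≤ 0; row 2: entry -3/4 ≤ 0; row 3: (11/4)/(3/4) = 11/3. Minimum is 11/3 at row 3 (x2 leaves); pivot element 3/4.
After the second pivot the z-row RHS is 33/2 − (-5/2)·(11/3) = 77/3.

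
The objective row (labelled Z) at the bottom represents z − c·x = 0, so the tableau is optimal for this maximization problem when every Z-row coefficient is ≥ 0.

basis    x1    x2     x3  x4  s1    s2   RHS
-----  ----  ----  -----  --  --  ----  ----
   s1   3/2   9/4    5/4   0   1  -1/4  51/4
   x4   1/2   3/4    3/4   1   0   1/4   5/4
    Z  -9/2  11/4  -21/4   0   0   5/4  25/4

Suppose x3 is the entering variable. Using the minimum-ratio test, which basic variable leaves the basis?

x4

Column x3 entries and ratios — s1: (51/4)/(5/4) = 51/5; x4: (5/4)/(3/4) = 5/3.
Smallest ratio is 5/3 in the row of x4, so x4 leaves.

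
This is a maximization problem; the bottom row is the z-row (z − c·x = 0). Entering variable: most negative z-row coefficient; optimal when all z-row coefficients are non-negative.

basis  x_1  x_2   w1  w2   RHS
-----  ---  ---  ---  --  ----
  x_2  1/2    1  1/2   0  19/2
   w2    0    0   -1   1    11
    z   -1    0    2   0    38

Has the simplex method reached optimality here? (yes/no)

no

The z-row has a negative entry -1 in column x_1, so it is not optimal.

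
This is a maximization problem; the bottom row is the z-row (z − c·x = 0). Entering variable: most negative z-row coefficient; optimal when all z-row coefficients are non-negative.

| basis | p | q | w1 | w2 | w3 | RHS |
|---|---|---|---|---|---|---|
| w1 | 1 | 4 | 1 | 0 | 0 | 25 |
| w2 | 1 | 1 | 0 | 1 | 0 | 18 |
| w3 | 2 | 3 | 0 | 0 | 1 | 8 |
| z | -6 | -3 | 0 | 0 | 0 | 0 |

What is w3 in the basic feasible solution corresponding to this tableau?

8

w3 is basic (row 3); its value is the RHS of that row, 8.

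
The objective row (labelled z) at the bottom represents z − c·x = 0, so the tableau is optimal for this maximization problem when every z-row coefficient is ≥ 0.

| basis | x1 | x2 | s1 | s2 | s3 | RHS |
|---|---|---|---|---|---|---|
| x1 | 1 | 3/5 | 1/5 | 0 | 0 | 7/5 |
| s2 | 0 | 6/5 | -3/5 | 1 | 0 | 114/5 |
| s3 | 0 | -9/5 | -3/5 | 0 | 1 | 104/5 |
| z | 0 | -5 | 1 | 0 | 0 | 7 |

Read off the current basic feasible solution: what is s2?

s2 is basic (row 2); its value is the RHS of that row, 114/5.

114/5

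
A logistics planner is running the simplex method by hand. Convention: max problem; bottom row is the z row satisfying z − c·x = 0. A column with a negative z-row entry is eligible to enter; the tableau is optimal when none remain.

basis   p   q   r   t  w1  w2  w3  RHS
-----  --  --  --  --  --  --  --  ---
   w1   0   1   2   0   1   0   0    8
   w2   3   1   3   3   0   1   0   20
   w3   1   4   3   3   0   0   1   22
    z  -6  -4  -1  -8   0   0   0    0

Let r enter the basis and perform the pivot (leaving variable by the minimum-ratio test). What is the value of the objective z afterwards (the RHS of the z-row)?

Ratio test on column r — row 1: 8/2 = 4; row 2: 20/3 = 20/3; row 3: 22/3 = 22/3. Minimum is 4 at row 1 (w1 leaves); pivot element 2.
Pivot on row 1; the z-row RHS becomes 0 − (-1)·4 = 4.

4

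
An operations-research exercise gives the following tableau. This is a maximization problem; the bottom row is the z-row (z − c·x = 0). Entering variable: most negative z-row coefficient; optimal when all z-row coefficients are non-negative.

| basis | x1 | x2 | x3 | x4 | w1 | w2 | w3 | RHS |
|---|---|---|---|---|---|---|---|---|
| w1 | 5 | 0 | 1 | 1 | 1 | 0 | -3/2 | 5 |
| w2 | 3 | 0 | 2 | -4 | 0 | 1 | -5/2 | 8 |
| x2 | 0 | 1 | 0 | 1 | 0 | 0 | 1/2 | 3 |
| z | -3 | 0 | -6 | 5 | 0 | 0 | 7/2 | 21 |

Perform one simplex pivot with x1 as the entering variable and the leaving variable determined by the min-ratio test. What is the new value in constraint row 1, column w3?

Ratio test on column x1 — row 1: 5/5 = 1; row 2: 8/3 = 8/3; row 3: entry 0 ≤ 0. Minimum is 1 at row 1 (w1 leaves); pivot element 5.
Divide row 1 by 5; eliminate column x1 from the other rows.
In the new row 1, the w3 entry is the old entry divided by the pivot: (-3/2)/5 = -3/10.

-3/10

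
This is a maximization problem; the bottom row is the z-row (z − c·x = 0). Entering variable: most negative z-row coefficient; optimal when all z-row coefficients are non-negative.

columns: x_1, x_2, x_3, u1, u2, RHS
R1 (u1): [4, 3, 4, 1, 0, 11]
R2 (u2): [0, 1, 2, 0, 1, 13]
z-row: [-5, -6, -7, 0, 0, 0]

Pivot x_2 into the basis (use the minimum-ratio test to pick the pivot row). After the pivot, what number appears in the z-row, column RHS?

22

Ratio test on column x_2 — row 1: 11/3 = 11/3; row 2: 13/1 = 13. Minimum is 11/3 at row 1 (u1 leaves); pivot element 3.
Divide row 1 by 3; eliminate column x_2 from the other rows.
z-row update in column RHS: 0 − (-6)·(11/3) = 22.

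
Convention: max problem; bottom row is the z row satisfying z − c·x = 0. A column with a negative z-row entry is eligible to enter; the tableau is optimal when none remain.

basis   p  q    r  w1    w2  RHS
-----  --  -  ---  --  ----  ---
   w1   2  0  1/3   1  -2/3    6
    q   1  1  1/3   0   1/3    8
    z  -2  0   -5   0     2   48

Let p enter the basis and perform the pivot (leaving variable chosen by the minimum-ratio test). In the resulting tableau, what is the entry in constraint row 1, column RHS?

3

Ratio test on column p — row 1: 6/2 = 3; row 2: 8/1 = 8. Minimum is 3 at row 1 (w1 leaves); pivot element 2.
Divide row 1 by 2; eliminate column p from the other rows.
In the new row 1, the RHS entry is the old entry divided by the pivot: 6/2 = 3.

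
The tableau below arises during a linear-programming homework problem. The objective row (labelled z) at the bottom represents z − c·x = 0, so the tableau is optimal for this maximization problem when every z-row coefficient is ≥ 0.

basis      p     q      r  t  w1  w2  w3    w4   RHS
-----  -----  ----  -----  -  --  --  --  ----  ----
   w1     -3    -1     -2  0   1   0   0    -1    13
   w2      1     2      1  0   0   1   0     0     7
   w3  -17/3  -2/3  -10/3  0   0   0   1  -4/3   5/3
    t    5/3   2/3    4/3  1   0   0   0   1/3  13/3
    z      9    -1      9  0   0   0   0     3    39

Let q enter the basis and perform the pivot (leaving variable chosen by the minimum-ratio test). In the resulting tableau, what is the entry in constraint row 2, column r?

Ratio test on column q — row 1: entry -1 ≤ 0; row 2: 7/2 = 7/2; row 3: entry -2/3 ≤ 0; row 4: (13/3)/(2/3) = 13/2. Minimum is 7/2 at row 2 (w2 leaves); pivot element 2.
Divide row 2 by 2; eliminate column q from the other rows.
In the new row 2, the r entry is the old entry divided by the pivot: 1/2 = 1/2.

1/2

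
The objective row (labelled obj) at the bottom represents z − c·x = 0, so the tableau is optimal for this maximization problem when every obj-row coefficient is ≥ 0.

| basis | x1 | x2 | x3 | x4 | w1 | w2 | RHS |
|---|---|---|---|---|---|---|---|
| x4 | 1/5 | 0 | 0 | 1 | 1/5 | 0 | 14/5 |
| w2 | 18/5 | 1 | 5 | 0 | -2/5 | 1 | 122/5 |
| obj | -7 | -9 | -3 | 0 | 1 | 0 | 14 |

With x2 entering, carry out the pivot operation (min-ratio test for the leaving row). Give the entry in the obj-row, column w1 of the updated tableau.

-13/5

Ratio test on column x2 — row 1: entry 0 ≤ 0; row 2: (122/5)/1 = 122/5. Minimum is 122/5 at row 2 (w2 leaves); pivot element 1.
Divide row 2 by 1; eliminate column x2 from the other rows.
obj-row update in column w1: 1 − (-9)·(-2/5) = -13/5.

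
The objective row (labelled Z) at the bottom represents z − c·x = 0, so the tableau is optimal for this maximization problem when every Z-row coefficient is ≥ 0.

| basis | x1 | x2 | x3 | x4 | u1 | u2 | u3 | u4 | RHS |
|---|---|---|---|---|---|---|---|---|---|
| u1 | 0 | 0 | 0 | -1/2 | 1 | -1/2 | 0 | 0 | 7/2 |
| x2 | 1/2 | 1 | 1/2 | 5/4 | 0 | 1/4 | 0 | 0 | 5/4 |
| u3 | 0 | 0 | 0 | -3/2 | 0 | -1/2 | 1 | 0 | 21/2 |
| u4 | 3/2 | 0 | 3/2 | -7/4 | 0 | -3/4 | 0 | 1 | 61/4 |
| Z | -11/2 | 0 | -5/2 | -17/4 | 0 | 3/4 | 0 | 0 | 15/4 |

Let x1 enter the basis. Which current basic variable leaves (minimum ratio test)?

x2

Column x1 entries and ratios — u1: 0 ≤ 0, skip; x2: (5/4)/(1/2) = 5/2; u3: 0 ≤ 0, skip; u4: (61/4)/(3/2) = 61/6.
Smallest ratio is 5/2 in the row of x2, so x2 leaves.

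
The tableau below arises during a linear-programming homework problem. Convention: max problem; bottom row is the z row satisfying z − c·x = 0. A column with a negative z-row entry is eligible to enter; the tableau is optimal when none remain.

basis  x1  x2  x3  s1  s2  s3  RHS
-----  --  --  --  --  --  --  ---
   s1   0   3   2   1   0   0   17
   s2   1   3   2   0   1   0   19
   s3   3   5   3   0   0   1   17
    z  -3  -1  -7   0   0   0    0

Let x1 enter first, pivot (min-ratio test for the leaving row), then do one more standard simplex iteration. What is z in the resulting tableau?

119/3

Ratio test on column x1 — row 1: entry 0 ≤ 0; row 2: 19/1 = 19; row 3: 17/3 = 17/3. Minimum is 17/3 at row 3 (s3 leaves); pivot element 3.
Pivot on row 3; the z-row RHS becomes 0 − (-3)·(17/3) = 17.
Next entering variable (most negative z-row entry -4): x3.
Ratio test on column x3 — row 1: 17/2 = 17/2; row 2: (40/3)/1 = 40/3; row 3: (17/3)/1 = 17/3. Minimum is 17/3 at row 3 (x1 leaves); pivot element 1.
After the second pivot the z-row RHS is 17 − (-4)·(17/3) = 119/3.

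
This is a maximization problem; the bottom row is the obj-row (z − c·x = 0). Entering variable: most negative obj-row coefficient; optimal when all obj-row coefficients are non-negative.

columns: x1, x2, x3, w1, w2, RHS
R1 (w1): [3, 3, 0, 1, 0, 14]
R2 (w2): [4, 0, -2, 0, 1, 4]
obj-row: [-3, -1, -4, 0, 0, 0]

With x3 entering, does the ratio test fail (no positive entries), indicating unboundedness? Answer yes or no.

Every constraint-row entry in column x3 is ≤ 0, so increasing x3 is unbounded.

yes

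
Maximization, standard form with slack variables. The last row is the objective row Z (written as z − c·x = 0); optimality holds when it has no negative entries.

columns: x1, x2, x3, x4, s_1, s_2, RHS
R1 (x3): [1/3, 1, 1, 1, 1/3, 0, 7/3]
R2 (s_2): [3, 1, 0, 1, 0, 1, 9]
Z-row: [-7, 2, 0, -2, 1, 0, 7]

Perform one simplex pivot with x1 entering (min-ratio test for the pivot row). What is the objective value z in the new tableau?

Ratio test on column x1 — row 1: (7/3)/(1/3) = 7; row 2: 9/3 = 3. Minimum is 3 at row 2 (s_2 leaves); pivot element 3.
Pivot on row 2; the Z-row RHS becomes 7 − (-7)·3 = 28.

28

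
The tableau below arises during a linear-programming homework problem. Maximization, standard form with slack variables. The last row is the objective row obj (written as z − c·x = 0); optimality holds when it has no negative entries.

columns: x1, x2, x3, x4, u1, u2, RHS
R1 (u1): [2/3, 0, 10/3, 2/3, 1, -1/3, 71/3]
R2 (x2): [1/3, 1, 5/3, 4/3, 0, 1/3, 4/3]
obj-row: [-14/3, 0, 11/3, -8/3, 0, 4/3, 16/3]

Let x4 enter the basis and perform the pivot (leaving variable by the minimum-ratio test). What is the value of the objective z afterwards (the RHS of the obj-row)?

8

Ratio test on column x4 — row 1: (71/3)/(2/3) = 71/2; row 2: (4/3)/(4/3) = 1. Minimum is 1 at row 2 (x2 leaves); pivot element 4/3.
Pivot on row 2; the obj-row RHS becomes 16/3 − (-8/3)·1 = 8.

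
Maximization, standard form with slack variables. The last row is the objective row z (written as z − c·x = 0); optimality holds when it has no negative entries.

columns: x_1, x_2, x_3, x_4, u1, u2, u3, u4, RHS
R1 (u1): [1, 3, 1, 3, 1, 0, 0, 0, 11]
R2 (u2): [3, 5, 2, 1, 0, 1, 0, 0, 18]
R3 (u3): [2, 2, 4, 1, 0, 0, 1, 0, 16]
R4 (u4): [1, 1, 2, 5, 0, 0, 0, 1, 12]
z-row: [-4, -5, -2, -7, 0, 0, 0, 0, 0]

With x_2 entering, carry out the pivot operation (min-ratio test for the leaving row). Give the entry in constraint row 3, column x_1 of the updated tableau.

4/5

Ratio test on column x_2 — row 1: 11/3 = 11/3; row 2: 18/5 = 18/5; row 3: 16/2 = 8; row 4: 12/1 = 12. Minimum is 18/5 at row 2 (u2 leaves); pivot element 5.
Divide row 2 by 5; eliminate column x_2 from the other rows.
Row 3 update in column x_1: 2 − 2·(3/5) = 4/5.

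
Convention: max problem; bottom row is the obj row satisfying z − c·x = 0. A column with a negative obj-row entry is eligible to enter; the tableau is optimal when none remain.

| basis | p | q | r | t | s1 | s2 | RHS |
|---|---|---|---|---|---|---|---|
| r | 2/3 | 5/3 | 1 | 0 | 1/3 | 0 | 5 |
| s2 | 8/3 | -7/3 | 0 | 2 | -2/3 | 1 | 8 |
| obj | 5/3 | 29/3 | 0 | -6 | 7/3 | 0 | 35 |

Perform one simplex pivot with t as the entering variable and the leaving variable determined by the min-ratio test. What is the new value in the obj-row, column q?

Ratio test on column t — row 1: entry 0 ≤ 0; row 2: 8/2 = 4. Minimum is 4 at row 2 (s2 leaves); pivot element 2.
Divide row 2 by 2; eliminate column t from the other rows.
obj-row update in column q: 29/3 − (-6)·(-7/6) = 8/3.

8/3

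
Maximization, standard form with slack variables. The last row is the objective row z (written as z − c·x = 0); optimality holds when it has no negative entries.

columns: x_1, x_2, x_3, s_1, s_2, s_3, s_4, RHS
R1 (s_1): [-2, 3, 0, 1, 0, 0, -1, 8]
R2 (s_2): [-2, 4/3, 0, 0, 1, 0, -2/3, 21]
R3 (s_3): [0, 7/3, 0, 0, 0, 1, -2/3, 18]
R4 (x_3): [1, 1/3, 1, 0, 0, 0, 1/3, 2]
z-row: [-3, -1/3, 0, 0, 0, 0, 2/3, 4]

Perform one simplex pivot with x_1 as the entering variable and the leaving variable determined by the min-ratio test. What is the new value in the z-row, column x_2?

Ratio test on column x_1 — row 1: entry -2 ≤ 0; row 2: entry -2 ≤ 0; row 3: entry 0 ≤ 0; row 4: 2/1 = 2. Minimum is 2 at row 4 (x_3 leaves); pivot element 1.
Divide row 4 by 1; eliminate column x_1 from the other rows.
z-row update in column x_2: -1/3 − (-3)·(1/3) = 2/3.

2/3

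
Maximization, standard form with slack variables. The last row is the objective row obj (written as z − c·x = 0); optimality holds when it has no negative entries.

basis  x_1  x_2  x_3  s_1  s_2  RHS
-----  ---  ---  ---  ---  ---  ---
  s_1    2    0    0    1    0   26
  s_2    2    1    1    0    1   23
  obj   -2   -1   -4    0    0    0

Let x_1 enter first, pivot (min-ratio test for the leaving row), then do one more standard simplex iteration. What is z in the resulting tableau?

Ratio test on column x_1 — row 1: 26/2 = 13; row 2: 23/2 = 23/2. Minimum is 23/2 at row 2 (s_2 leaves); pivot element 2.
Pivot on row 2; the obj-row RHS becomes 0 − (-2)·(23/2) = 23.
Next entering variable (most negative obj-row entry -3): x_3.
Ratio test on column x_3 — row 1: entry -1 ≤ 0; row 2: (23/2)/(1/2) = 23. Minimum is 23 at row 2 (x_1 leaves); pivot element 1/2.
After the second pivot the obj-row RHS is 23 − (-3)·23 = 92.

92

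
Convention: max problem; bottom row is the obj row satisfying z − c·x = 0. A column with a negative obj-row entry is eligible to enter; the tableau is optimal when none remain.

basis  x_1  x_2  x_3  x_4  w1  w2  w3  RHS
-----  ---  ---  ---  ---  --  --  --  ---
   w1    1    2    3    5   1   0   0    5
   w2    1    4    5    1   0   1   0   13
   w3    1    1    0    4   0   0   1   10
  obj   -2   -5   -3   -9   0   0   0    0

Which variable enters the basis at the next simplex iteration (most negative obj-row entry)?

x_4

Negative obj-row entries: x_1: -2, x_2: -5, x_3: -3, x_4: -9.
The most negative is -9 in column x_4, so x_4 enters.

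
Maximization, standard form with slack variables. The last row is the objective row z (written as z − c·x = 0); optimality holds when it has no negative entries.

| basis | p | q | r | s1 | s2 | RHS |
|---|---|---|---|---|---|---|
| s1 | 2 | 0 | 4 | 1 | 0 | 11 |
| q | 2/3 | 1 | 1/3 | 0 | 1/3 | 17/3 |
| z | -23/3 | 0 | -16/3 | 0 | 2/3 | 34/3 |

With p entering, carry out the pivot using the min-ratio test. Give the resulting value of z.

Ratio test on column p — row 1: 11/2 = 11/2; row 2: (17/3)/(2/3) = 17/2. Minimum is 11/2 at row 1 (s1 leaves); pivot element 2.
Pivot on row 1; the z-row RHS becomes 34/3 − (-23/3)·(11/2) = 107/2.

107/2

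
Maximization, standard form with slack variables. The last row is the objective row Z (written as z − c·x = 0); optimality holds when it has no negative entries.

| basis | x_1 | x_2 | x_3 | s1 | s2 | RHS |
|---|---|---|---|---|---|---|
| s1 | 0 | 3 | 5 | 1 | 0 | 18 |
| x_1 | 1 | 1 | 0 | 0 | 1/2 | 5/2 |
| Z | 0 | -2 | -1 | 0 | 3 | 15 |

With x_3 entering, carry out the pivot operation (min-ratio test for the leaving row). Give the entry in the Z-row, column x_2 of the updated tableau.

-7/5

Ratio test on column x_3 — row 1: 18/5 = 18/5; row 2: entry 0 ≤ 0. Minimum is 18/5 at row 1 (s1 leaves); pivot element 5.
Divide row 1 by 5; eliminate column x_3 from the other rows.
Z-row update in column x_2: -2 − (-1)·(3/5) = -7/5.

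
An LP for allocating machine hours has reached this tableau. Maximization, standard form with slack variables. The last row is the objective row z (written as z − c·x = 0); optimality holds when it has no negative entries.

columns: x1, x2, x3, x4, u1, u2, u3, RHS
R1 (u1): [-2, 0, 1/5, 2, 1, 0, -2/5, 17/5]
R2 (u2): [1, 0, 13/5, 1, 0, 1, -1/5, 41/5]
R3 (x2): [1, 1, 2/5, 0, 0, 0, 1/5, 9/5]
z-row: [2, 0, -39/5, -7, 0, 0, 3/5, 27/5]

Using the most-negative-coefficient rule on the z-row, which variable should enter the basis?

x3

Negative z-row entries: x3: -39/5, x4: -7.
The most negative is -39/5 in column x3, so x3 enters.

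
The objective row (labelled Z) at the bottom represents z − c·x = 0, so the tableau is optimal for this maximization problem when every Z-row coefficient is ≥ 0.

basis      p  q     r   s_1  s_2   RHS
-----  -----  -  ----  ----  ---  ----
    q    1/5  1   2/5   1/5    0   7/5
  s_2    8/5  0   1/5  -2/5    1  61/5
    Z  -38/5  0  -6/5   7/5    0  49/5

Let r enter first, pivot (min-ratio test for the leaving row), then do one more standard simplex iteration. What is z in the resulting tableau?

Ratio test on column r — row 1: (7/5)/(2/5) = 7/2; row 2: (61/5)/(1/5) = 61. Minimum is 7/2 at row 1 (q leaves); pivot element 2/5.
Pivot on row 1; the Z-row RHS becomes 49/5 − (-6/5)·(7/2) = 14.
Next entering variable (most negative Z-row entry -7): p.
Ratio test on column p — row 1: (7/2)/(1/2) = 7; row 2: (23/2)/(3/2) = 23/3. Minimum is 7 at row 1 (r leaves); pivot element 1/2.
After the second pivot the Z-row RHS is 14 − (-7)·7 = 63.

63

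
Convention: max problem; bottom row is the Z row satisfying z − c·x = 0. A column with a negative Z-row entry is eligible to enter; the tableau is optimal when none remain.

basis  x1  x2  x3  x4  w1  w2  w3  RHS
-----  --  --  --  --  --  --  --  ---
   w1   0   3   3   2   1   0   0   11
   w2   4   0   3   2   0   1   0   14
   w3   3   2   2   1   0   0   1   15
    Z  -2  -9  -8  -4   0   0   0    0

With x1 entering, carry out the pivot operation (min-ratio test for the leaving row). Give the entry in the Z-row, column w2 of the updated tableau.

Ratio test on column x1 — row 1: entry 0 ≤ 0; row 2: 14/4 = 7/2; row 3: 15/3 = 5. Minimum is 7/2 at row 2 (w2 leaves); pivot element 4.
Divide row 2 by 4; eliminate column x1 from the other rows.
Z-row update in column w2: 0 − (-2)·(1/4) = 1/2.

1/2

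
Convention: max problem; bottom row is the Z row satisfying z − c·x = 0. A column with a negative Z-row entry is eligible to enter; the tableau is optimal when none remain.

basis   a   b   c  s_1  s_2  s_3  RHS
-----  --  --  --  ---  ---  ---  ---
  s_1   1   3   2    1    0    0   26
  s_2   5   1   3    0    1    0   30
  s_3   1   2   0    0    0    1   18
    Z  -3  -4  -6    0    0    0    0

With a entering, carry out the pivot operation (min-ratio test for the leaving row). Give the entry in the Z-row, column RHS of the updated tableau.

Ratio test on column a — row 1: 26/1 = 26; row 2: 30/5 = 6; row 3: 18/1 = 18. Minimum is 6 at row 2 (s_2 leaves); pivot element 5.
Divide row 2 by 5; eliminate column a from the other rows.
Z-row update in column RHS: 0 − (-3)·6 = 18.

18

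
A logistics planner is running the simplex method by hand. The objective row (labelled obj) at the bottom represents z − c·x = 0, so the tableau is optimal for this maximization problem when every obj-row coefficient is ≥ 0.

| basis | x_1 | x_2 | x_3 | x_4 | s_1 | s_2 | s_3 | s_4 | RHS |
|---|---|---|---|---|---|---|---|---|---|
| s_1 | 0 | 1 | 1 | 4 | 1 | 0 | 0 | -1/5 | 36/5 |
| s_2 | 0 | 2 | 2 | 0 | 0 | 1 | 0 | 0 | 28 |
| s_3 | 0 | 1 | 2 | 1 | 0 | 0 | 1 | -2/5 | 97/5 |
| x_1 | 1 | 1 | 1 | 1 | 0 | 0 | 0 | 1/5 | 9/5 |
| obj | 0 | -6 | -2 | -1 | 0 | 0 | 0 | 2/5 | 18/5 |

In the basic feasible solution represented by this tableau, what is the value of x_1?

x_1 is basic (row 4); its value is the RHS of that row, 9/5.

9/5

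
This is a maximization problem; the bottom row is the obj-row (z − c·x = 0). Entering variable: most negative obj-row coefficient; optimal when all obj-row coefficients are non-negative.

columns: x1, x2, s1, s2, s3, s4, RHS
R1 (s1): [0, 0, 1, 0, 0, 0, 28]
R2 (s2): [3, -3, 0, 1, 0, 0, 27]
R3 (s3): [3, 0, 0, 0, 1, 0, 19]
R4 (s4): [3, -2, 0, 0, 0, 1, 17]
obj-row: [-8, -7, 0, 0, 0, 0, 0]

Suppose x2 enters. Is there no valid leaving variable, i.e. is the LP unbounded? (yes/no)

yes

Every constraint-row entry in column x2 is ≤ 0, so increasing x2 is unbounded.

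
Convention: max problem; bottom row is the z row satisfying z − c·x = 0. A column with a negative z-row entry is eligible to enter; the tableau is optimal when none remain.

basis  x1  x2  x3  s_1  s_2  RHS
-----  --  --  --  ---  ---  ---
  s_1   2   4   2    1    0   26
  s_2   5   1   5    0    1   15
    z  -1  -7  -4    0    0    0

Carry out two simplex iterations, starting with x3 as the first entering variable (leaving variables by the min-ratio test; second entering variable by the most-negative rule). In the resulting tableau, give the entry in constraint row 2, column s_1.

-1/18

Ratio test on column x3 — row 1: 26/2 = 13; row 2: 15/5 = 3. Minimum is 3 at row 2 (s_2 leaves); pivot element 5.
Divide row 2 by 5; eliminate column x3 from the other rows.
Second iteration: most negative z-row entry is -31/5 in column x2, so x2 enters.
Ratio test on column x2 — row 1: 20/(18/5) = 50/9; row 2: 3/(1/5) = 15. Minimum is 50/9 at row 1 (s_1 leaves); pivot element 18/5.
Divide row 1 by 18/5; eliminate column x2 from the other rows.
After both pivots, the entry at constraint row 2, column s_1 is -1/18.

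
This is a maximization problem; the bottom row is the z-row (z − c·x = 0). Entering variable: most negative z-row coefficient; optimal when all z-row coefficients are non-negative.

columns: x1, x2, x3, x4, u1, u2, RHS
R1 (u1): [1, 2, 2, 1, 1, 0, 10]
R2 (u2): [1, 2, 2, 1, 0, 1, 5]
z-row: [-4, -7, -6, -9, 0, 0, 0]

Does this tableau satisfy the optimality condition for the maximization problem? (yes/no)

no

The z-row has a negative entry -9 in column x4, so it is not optimal.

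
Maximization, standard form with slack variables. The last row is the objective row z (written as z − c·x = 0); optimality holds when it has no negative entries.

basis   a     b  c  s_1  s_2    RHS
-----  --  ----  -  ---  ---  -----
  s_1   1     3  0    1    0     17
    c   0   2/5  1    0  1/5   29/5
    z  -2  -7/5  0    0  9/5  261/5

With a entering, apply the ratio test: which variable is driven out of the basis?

Column a entries and ratios — s_1: 17/1 = 17; c: 0 ≤ 0, skip.
Smallest ratio is 17 in the row of s_1, so s_1 leaves.

s_1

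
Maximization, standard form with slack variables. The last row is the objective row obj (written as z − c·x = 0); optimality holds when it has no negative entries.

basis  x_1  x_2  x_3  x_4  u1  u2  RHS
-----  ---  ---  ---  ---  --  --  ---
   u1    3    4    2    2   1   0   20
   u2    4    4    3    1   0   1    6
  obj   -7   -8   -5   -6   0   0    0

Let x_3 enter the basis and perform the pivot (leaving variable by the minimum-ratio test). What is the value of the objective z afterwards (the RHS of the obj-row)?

Ratio test on column x_3 — row 1: 20/2 = 10; row 2: 6/3 = 2. Minimum is 2 at row 2 (u2 leaves); pivot element 3.
Pivot on row 2; the obj-row RHS becomes 0 − (-5)·2 = 10.

10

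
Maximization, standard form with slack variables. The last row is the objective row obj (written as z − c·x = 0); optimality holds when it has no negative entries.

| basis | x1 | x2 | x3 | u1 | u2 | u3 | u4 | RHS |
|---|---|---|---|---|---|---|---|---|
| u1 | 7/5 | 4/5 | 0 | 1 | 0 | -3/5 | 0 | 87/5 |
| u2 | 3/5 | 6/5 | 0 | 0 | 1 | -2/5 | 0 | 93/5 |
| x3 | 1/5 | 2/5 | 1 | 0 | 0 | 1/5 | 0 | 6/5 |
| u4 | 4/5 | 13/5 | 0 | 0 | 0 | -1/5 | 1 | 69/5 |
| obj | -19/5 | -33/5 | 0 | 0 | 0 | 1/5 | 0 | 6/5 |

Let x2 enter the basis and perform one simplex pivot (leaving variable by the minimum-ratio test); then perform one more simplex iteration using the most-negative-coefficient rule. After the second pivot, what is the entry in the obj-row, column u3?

Ratio test on column x2 — row 1: (87/5)/(4/5) = 87/4; row 2: (93/5)/(6/5) = 31/2; row 3: (6/5)/(2/5) = 3; row 4: (69/5)/(13/5) = 69/13. Minimum is 3 at row 3 (x3 leaves); pivot element 2/5.
Divide row 3 by 2/5; eliminate column x2 from the other rows.
Second iteration: most negative obj-row entry is -1/2 in column x1, so x1 enters.
Ratio test on column x1 — row 1: 15/1 = 15; row 2: entry 0 ≤ 0; row 3: 3/(1/2) = 6; row 4: entry -1/2 ≤ 0. Minimum is 6 at row 3 (x2 leaves); pivot element 1/2.
Divide row 3 by 1/2; eliminate column x1 from the other rows.
After both pivots, the entry at the obj-row, column u3 is 4.

4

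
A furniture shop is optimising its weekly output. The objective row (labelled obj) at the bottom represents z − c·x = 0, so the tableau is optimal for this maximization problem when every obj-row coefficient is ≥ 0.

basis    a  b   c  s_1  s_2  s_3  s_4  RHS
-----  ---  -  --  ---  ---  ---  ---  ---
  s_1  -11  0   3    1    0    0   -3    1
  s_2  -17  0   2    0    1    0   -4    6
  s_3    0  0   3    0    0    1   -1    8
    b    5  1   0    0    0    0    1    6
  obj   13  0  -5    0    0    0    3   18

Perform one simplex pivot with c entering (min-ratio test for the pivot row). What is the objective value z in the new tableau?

59/3

Ratio test on column c — row 1: 1/3 = 1/3; row 2: 6/2 = 3; row 3: 8/3 = 8/3; row 4: entry 0 ≤ 0. Minimum is 1/3 at row 1 (s_1 leaves); pivot element 3.
Pivot on row 1; the obj-row RHS becomes 18 − (-5)·(1/3) = 59/3.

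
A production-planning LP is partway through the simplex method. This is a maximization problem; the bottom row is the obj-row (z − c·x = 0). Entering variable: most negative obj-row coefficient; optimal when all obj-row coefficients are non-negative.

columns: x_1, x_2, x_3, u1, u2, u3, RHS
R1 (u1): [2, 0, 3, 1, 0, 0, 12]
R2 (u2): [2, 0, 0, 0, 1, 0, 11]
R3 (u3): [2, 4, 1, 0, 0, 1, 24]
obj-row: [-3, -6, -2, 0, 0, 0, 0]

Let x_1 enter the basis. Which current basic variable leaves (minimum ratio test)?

Column x_1 entries and ratios — u1: 12/2 = 6; u2: 11/2 = 11/2; u3: 24/2 = 12.
Smallest ratio is 11/2 in the row of u2, so u2 leaves.

u2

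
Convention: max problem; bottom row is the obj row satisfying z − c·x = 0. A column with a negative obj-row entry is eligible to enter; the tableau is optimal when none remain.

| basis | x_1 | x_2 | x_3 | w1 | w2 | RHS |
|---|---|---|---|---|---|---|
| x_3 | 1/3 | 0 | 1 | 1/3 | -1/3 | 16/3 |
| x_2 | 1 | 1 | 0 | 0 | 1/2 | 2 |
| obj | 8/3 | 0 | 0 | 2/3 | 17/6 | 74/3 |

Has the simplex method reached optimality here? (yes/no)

yes

Every obj-row coefficient is ≥ 0, so the tableau is optimal.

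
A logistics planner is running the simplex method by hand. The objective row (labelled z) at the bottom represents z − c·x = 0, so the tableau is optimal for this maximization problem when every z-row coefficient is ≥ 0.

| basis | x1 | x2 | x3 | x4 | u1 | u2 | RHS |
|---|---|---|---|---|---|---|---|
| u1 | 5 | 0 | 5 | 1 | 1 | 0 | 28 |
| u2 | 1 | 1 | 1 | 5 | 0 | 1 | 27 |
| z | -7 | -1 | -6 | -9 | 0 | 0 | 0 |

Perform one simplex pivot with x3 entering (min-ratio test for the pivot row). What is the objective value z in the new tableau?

Ratio test on column x3 — row 1: 28/5 = 28/5; row 2: 27/1 = 27. Minimum is 28/5 at row 1 (u1 leaves); pivot element 5.
Pivot on row 1; the z-row RHS becomes 0 − (-6)·(28/5) = 168/5.

168/5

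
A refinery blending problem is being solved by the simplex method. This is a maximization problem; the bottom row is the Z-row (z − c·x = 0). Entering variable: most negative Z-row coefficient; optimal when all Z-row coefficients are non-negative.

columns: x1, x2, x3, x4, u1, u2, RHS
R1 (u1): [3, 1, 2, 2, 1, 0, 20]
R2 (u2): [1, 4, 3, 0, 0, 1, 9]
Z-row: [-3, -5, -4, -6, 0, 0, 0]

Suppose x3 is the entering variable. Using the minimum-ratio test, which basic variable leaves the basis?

Column x3 entries and ratios — u1: 20/2 = 10; u2: 9/3 = 3.
Smallest ratio is 3 in the row of u2, so u2 leaves.

u2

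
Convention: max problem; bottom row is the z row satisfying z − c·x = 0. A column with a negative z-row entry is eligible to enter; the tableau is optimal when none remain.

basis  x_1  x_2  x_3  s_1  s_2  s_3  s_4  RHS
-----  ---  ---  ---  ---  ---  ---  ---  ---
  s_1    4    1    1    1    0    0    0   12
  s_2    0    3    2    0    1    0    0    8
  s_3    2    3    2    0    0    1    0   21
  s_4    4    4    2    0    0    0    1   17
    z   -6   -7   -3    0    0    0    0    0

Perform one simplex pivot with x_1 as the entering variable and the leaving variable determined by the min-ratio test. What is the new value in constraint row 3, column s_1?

Ratio test on column x_1 — row 1: 12/4 = 3; row 2: entry 0 ≤ 0; row 3: 21/2 = 21/2; row 4: 17/4 = 17/4. Minimum is 3 at row 1 (s_1 leaves); pivot element 4.
Divide row 1 by 4; eliminate column x_1 from the other rows.
Row 3 update in column s_1: 0 − 2·(1/4) = -1/2.

-1/2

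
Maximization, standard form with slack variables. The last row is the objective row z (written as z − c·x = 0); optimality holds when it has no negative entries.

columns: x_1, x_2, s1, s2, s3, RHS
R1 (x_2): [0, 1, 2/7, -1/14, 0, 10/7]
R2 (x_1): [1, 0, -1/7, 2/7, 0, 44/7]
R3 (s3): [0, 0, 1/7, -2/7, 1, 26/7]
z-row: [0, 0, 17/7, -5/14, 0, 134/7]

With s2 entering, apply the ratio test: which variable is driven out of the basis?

x_1

Column s2 entries and ratios — x_2: -1/14 ≤ 0, skip; x_1: (44/7)/(2/7) = 22; s3: -2/7 ≤ 0, skip.
Smallest ratio is 22 in the row of x_1, so x_1 leaves.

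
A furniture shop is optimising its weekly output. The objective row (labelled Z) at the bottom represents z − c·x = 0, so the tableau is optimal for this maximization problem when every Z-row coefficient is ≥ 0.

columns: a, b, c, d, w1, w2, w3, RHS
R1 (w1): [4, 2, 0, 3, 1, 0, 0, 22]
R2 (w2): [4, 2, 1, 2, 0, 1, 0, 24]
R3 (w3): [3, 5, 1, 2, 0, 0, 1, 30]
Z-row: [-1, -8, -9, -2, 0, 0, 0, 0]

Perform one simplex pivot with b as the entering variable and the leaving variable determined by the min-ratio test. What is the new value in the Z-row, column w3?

8/5

Ratio test on column b — row 1: 22/2 = 11; row 2: 24/2 = 12; row 3: 30/5 = 6. Minimum is 6 at row 3 (w3 leaves); pivot element 5.
Divide row 3 by 5; eliminate column b from the other rows.
Z-row update in column w3: 0 − (-8)·(1/5) = 8/5.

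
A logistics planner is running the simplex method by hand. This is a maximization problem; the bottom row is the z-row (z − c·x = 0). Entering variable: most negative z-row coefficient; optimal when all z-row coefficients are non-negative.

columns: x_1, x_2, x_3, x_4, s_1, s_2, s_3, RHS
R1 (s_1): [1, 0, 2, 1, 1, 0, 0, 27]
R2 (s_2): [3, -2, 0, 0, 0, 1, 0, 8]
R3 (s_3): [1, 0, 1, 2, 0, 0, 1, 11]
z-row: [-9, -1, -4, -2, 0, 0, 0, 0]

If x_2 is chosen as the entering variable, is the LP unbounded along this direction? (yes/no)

yes

Every constraint-row entry in column x_2 is ≤ 0, so increasing x_2 is unbounded.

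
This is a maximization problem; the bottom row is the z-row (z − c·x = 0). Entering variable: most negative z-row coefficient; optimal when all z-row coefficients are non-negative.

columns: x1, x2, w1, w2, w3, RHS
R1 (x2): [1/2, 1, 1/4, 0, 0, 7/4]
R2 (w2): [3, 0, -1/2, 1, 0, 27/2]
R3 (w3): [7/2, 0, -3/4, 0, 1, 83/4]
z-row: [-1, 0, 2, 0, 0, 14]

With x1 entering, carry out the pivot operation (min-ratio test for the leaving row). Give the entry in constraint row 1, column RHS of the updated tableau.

7/2

Ratio test on column x1 — row 1: (7/4)/(1/2) = 7/2; row 2: (27/2)/3 = 9/2; row 3: (83/4)/(7/2) = 83/14. Minimum is 7/2 at row 1 (x2 leaves); pivot element 1/2.
Divide row 1 by 1/2; eliminate column x1 from the other rows.
In the new row 1, the RHS entry is the old entry divided by the pivot: (7/4)/(1/2) = 7/2.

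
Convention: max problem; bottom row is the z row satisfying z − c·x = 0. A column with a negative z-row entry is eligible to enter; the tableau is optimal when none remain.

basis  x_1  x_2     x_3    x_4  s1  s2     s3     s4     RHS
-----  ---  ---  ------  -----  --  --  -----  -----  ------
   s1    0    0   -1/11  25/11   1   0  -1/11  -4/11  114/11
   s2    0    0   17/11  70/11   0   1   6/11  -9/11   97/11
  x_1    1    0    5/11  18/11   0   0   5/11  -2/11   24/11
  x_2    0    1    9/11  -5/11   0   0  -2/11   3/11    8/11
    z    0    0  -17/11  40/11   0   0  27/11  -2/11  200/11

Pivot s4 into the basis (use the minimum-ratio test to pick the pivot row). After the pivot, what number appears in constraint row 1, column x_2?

4/3

Ratio test on column s4 — row 1: entry -4/11 ≤ 0; row 2: entry -9/11 ≤ 0; row 3: entry -2/11 ≤ 0; row 4: (8/11)/(3/11) = 8/3. Minimum is 8/3 at row 4 (x_2 leaves); pivot element 3/11.
Divide row 4 by 3/11; eliminate column s4 from the other rows.
Row 1 update in column x_2: 0 − (-4/11)·(11/3) = 4/3.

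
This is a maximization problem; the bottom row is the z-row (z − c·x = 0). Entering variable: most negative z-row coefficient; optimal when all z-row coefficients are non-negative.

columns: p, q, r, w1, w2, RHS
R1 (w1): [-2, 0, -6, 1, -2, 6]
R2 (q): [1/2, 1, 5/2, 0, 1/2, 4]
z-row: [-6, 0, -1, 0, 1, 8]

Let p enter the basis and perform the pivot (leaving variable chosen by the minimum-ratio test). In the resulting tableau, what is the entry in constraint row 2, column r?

5

Ratio test on column p — row 1: entry -2 ≤ 0; row 2: 4/(1/2) = 8. Minimum is 8 at row 2 (q leaves); pivot element 1/2.
Divide row 2 by 1/2; eliminate column p from the other rows.
In the new row 2, the r entry is the old entry divided by the pivot: (5/2)/(1/2) = 5.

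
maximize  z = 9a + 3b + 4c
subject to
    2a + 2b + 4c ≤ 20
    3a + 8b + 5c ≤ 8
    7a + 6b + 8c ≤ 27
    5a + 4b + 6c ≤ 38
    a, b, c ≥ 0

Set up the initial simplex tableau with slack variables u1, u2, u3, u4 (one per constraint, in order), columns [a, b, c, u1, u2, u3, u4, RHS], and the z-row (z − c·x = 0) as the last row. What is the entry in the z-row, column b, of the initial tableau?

The z-row carries the negated objective coefficients: the b entry is -3.

-3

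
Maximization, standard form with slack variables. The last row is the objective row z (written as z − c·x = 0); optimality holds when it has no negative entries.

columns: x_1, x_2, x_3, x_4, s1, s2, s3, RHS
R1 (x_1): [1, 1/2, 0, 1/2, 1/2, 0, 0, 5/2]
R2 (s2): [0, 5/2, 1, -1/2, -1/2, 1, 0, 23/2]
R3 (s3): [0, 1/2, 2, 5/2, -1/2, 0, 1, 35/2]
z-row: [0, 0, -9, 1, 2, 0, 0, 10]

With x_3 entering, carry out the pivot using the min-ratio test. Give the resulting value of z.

355/4

Ratio test on column x_3 — row 1: entry 0 ≤ 0; row 2: (23/2)/1 = 23/2; row 3: (35/2)/2 = 35/4. Minimum is 35/4 at row 3 (s3 leaves); pivot element 2.
Pivot on row 3; the z-row RHS becomes 10 − (-9)·(35/4) = 355/4.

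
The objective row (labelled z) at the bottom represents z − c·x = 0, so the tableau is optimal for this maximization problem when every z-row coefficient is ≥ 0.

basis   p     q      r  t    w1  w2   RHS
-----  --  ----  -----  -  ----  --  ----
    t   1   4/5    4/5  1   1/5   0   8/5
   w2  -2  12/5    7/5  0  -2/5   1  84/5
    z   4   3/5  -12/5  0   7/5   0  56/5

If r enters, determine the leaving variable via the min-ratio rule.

t

Column r entries and ratios — t: (8/5)/(4/5) = 2; w2: (84/5)/(7/5) = 12.
Smallest ratio is 2 in the row of t, so t leaves.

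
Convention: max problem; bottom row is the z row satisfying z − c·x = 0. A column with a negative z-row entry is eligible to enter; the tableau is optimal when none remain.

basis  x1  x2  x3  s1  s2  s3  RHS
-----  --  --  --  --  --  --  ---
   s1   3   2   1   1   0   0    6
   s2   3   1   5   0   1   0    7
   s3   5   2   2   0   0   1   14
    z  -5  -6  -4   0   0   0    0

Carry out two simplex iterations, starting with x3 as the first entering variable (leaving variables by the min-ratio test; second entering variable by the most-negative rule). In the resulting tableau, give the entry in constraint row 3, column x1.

5/3

Ratio test on column x3 — row 1: 6/1 = 6; row 2: 7/5 = 7/5; row 3: 14/2 = 7. Minimum is 7/5 at row 2 (s2 leaves); pivot element 5.
Divide row 2 by 5; eliminate column x3 from the other rows.
Second iteration: most negative z-row entry is -26/5 in column x2, so x2 enters.
Ratio test on column x2 — row 1: (23/5)/(9/5) = 23/9; row 2: (7/5)/(1/5) = 7; row 3: (56/5)/(8/5) = 7. Minimum is 23/9 at row 1 (s1 leaves); pivot element 9/5.
Divide row 1 by 9/5; eliminate column x2 from the other rows.
After both pivots, the entry at constraint row 3, column x1 is 5/3.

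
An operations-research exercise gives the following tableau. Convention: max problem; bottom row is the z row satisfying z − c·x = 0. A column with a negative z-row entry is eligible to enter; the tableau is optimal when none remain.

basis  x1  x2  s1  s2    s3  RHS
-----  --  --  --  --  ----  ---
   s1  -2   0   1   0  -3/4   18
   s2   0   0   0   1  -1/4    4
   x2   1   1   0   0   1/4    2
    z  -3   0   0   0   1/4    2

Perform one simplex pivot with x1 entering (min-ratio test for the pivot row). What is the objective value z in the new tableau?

8

Ratio test on column x1 — row 1: entry -2 ≤ 0; row 2: entry 0 ≤ 0; row 3: 2/1 = 2. Minimum is 2 at row 3 (x2 leaves); pivot element 1.
Pivot on row 3; the z-row RHS becomes 2 − (-3)·2 = 8.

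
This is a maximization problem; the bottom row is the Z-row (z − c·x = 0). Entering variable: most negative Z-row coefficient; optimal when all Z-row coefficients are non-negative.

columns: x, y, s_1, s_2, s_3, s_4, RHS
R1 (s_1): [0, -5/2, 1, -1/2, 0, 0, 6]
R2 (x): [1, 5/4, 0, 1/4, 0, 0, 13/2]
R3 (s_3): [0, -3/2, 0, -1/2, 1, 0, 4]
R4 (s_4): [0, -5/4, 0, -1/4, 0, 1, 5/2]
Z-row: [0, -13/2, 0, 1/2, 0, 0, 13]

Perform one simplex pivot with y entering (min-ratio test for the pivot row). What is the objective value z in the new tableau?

234/5

Ratio test on column y — row 1: entry -5/2 ≤ 0; row 2: (13/2)/(5/4) = 26/5; row 3: entry -3/2 ≤ 0; row 4: entry -5/4 ≤ 0. Minimum is 26/5 at row 2 (x leaves); pivot element 5/4.
Pivot on row 2; the Z-row RHS becomes 13 − (-13/2)·(26/5) = 234/5.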